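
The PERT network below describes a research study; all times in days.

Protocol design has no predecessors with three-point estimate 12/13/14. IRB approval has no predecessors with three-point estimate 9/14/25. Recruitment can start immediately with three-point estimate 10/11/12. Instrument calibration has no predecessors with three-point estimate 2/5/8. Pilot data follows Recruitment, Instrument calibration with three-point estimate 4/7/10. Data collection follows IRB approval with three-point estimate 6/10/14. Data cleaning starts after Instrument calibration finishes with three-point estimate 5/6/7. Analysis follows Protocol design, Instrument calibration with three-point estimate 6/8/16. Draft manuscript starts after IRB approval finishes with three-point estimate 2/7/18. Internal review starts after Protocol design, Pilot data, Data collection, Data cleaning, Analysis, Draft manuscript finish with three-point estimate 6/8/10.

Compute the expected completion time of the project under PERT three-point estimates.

33 days

te_Protocol design = (12 + 4·13 + 14)/6 = 78/6 = 13
te_IRB approval = (9 + 4·14 + 25)/6 = 90/6 = 15
te_Recruitment = (10 + 4·11 + 12)/6 = 66/6 = 11
te_Instrument calibration = (2 + 4·5 + 8)/6 = 30/6 = 5
te_Pilot data = (4 + 4·7 + 10)/6 = 42/6 = 7
te_Data collection = (6 + 4·10 + 14)/6 = 60/6 = 10
te_Data cleaning = (5 + 4·6 + 7)/6 = 36/6 = 6
te_Analysis = (6 + 4·8 + 16)/6 = 54/6 = 9
te_Draft manuscript = (2 + 4·7 + 18)/6 = 48/6 = 8
te_Internal review = (6 + 4·8 + 10)/6 = 48/6 = 8

Forward pass:
ES_Protocol design = 0; EF_Protocol design = 13
ES_IRB approval = 0; EF_IRB approval = 15
ES_Recruitment = 0; EF_Recruitment = 11
ES_Instrument calibration = 0; EF_Instrument calibration = 5
ES_Pilot data = max(EF_Recruitment=11, EF_Instrument calibration=5) = 11; EF_Pilot data = 11+7 = 18
ES_Data collection = 15; EF_Data collection = 15+10 = 25
ES_Data cleaning = 5; EF_Data cleaning = 5+6 = 11
ES_Analysis = max(EF_Protocol design=13, EF_Instrument calibration=5) = 13; EF_Analysis = 13+9 = 22
ES_Draft manuscript = 15; EF_Draft manuscript = 15+8 = 23
ES_Internal review = max(EF_Protocol design=13, EF_Pilot data=18, EF_Data collection=25, EF_Data cleaning=11, EF_Analysis=22, EF_Draft manuscript=23) = 25; EF_Internal review = 25+8 = 33
Expected project duration μ = 33 days. Critical path: IRB approval → Data collection → Internal review.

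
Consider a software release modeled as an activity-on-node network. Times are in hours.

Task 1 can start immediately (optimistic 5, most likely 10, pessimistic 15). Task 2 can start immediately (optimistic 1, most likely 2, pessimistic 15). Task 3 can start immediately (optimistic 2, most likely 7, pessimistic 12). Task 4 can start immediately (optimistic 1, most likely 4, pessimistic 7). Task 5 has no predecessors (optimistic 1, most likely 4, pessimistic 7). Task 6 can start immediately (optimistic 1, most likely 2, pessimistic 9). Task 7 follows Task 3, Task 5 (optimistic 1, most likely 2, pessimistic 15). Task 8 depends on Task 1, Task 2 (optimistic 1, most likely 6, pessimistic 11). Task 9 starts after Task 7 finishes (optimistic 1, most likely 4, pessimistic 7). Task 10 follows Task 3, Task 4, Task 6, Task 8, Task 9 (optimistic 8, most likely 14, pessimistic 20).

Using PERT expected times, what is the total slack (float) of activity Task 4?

te_Task 1 = (5 + 4·10 + 15)/6 = 60/6 = 10
te_Task 2 = (1 + 4·2 + 15)/6 = 24/6 = 4
te_Task 3 = (2 + 4·7 + 12)/6 = 42/6 = 7
te_Task 4 = (1 + 4·4 + 7)/6 = 24/6 = 4
te_Task 5 = (1 + 4·4 + 7)/6 = 24/6 = 4
te_Task 6 = (1 + 4·2 + 9)/6 = 18/6 = 3
te_Task 7 = (1 + 4·2 + 15)/6 = 24/6 = 4
te_Task 8 = (1 + 4·6 + 11)/6 = 36/6 = 6
te_Task 9 = (1 + 4·4 + 7)/6 = 24/6 = 4
te_Task 10 = (8 + 4·14 + 20)/6 = 84/6 = 14

Forward pass:
ES_Task 1 = 0; EF_Task 1 = 10
ES_Task 2 = 0; EF_Task 2 = 4
ES_Task 3 = 0; EF_Task 3 = 7
ES_Task 4 = 0; EF_Task 4 = 4
ES_Task 5 = 0; EF_Task 5 = 4
ES_Task 6 = 0; EF_Task 6 = 3
ES_Task 7 = max(EF_Task 3=7, EF_Task 5=4) = 7; EF_Task 7 = 7+4 = 11
ES_Task 8 = max(EF_Task 1=10, EF_Task 2=4) = 10; EF_Task 8 = 10+6 = 16
ES_Task 9 = 11; EF_Task 9 = 11+4 = 15
ES_Task 10 = max(EF_Task 3=7, EF_Task 4=4, EF_Task 6=3, EF_Task 8=16, EF_Task 9=15) = 16; EF_Task 10 = 16+14 = 30
Expected project duration μ = 30 hours. Critical path: Task 1 → Task 8 → Task 10.

Backward pass:
LF_Task 10 = 30; LS_Task 10 = 30−14 = 16
LF_Task 9 = LS_Task 10 = 16; LS_Task 9 = 16−4 = 12
LF_Task 8 = LS_Task 10 = 16; LS_Task 8 = 16−6 = 10
LF_Task 7 = LS_Task 9 = 12; LS_Task 7 = 12−4 = 8
LF_Task 6 = LS_Task 10 = 16; LS_Task 6 = 16−3 = 13
LF_Task 5 = LS_Task 7 = 8; LS_Task 5 = 8−4 = 4
LF_Task 4 = LS_Task 10 = 16; LS_Task 4 = 16−4 = 12
LF_Task 3 = min(LS_Task 7=8, LS_Task 10=16) = 8; LS_Task 3 = 8−7 = 1
LF_Task 2 = LS_Task 8 = 10; LS_Task 2 = 10−4 = 6
LF_Task 1 = LS_Task 8 = 10; LS_Task 1 = 10−10 = 0
Slack_Task 4 = LS_Task 4 − ES_Task 4 = 12 − 0 = 12

12 hours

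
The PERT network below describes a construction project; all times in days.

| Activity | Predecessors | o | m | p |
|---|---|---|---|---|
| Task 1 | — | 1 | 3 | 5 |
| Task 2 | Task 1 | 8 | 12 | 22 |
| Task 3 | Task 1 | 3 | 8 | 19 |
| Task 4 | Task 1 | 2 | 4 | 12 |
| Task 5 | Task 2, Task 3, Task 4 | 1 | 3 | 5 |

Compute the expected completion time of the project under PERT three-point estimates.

te_Task 1 = (1 + 4·3 + 5)/6 = 18/6 = 3
te_Task 2 = (8 + 4·12 + 22)/6 = 78/6 = 13
te_Task 3 = (3 + 4·8 + 19)/6 = 54/6 = 9
te_Task 4 = (2 + 4·4 + 12)/6 = 30/6 = 5
te_Task 5 = (1 + 4·3 + 5)/6 = 18/6 = 3

Forward pass:
ES_Task 1 = 0; EF_Task 1 = 3
ES_Task 2 = 3; EF_Task 2 = 3+13 = 16
ES_Task 3 = 3; EF_Task 3 = 3+9 = 12
ES_Task 4 = 3; EF_Task 4 = 3+5 = 8
ES_Task 5 = max(EF_Task 2=16, EF_Task 3=12, EF_Task 4=8) = 16; EF_Task 5 = 16+3 = 19
Expected project duration μ = 19 days. Critical path: Task 1 → Task 2 → Task 5.

19 days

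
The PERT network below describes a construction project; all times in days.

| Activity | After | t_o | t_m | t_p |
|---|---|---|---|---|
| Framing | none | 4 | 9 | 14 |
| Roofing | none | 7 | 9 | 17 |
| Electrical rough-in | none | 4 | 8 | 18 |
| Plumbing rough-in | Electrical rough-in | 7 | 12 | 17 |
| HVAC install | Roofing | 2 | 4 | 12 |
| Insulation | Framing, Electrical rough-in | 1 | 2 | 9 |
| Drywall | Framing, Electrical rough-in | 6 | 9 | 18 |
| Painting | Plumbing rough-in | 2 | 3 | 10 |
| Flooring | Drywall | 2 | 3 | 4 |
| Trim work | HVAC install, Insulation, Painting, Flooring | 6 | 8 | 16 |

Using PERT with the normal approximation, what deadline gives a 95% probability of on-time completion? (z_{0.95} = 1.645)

39.9 days

te_Framing = (4 + 4·9 + 14)/6 = 54/6 = 9; σ²_Framing = ((14−4)/6)² = 2.778
te_Roofing = (7 + 4·9 + 17)/6 = 60/6 = 10; σ²_Roofing = ((17−7)/6)² = 2.778
te_Electrical rough-in = (4 + 4·8 + 18)/6 = 54/6 = 9; σ²_Electrical rough-in = ((18−4)/6)² = 5.444
te_Plumbing rough-in = (7 + 4·12 + 17)/6 = 72/6 = 12; σ²_Plumbing rough-in = ((17−7)/6)² = 2.778
te_HVAC install = (2 + 4·4 + 12)/6 = 30/6 = 5; σ²_HVAC install = ((12−2)/6)² = 2.778
te_Insulation = (1 + 4·2 + 9)/6 = 18/6 = 3; σ²_Insulation = ((9−1)/6)² = 1.778
te_Drywall = (6 + 4·9 + 18)/6 = 60/6 = 10; σ²_Drywall = ((18−6)/6)² = 4.000
te_Painting = (2 + 4·3 + 10)/6 = 24/6 = 4; σ²_Painting = ((10−2)/6)² = 1.778
te_Flooring = (2 + 4·3 + 4)/6 = 18/6 = 3; σ²_Flooring = ((4−2)/6)² = 0.111
te_Trim work = (6 + 4·8 + 16)/6 = 54/6 = 9; σ²_Trim work = ((16−6)/6)² = 2.778

Forward pass:
ES_Framing = 0; EF_Framing = 9
ES_Roofing = 0; EF_Roofing = 10
ES_Electrical rough-in = 0; EF_Electrical rough-in = 9
ES_Plumbing rough-in = 9; EF_Plumbing rough-in = 9+12 = 21
ES_HVAC install = 10; EF_HVAC install = 10+5 = 15
ES_Insulation = max(EF_Framing=9, EF_Electrical rough-in=9) = 9; EF_Insulation = 9+3 = 12
ES_Drywall = max(EF_Framing=9, EF_Electrical rough-in=9) = 9; EF_Drywall = 9+10 = 19
ES_Painting = 21; EF_Painting = 21+4 = 25
ES_Flooring = 19; EF_Flooring = 19+3 = 22
ES_Trim work = max(EF_HVAC install=15, EF_Insulation=12, EF_Painting=25, EF_Flooring=22) = 25; EF_Trim work = 25+9 = 34
Expected project duration μ = 34 days. Critical path: Electrical rough-in → Plumbing rough-in → Painting → Trim work.

Variance along critical path = 5.444 + 2.778 + 1.778 + 2.778 = 12.778; σ = 3.575 days.
D = μ + z·σ = 34 + 1.645·3.575 = 39.9 days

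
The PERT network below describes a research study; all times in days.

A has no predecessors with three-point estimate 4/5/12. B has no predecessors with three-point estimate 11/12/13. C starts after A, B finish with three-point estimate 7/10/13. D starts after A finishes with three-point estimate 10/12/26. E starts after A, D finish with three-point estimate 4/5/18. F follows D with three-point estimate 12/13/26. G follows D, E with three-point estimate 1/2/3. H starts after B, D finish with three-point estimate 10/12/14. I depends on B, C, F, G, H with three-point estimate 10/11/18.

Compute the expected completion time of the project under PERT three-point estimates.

47 days

te_A = (4 + 4·5 + 12)/6 = 36/6 = 6
te_B = (11 + 4·12 + 13)/6 = 72/6 = 12
te_C = (7 + 4·10 + 13)/6 = 60/6 = 10
te_D = (10 + 4·12 + 26)/6 = 84/6 = 14
te_E = (4 + 4·5 + 18)/6 = 42/6 = 7
te_F = (12 + 4·13 + 26)/6 = 90/6 = 15
te_G = (1 + 4·2 + 3)/6 = 12/6 = 2
te_H = (10 + 4·12 + 14)/6 = 72/6 = 12
te_I = (10 + 4·11 + 18)/6 = 72/6 = 12

Forward pass:
ES_A = 0; EF_A = 6
ES_B = 0; EF_B = 12
ES_C = max(EF_A=6, EF_B=12) = 12; EF_C = 12+10 = 22
ES_D = 6; EF_D = 6+14 = 20
ES_E = max(EF_A=6, EF_D=20) = 20; EF_E = 20+7 = 27
ES_F = 20; EF_F = 20+15 = 35
ES_G = max(EF_D=20, EF_E=27) = 27; EF_G = 27+2 = 29
ES_H = max(EF_B=12, EF_D=20) = 20; EF_H = 20+12 = 32
ES_I = max(EF_B=12, EF_C=22, EF_F=35, EF_G=29, EF_H=32) = 35; EF_I = 35+12 = 47
Expected project duration μ = 47 days. Critical path: A → D → F → I.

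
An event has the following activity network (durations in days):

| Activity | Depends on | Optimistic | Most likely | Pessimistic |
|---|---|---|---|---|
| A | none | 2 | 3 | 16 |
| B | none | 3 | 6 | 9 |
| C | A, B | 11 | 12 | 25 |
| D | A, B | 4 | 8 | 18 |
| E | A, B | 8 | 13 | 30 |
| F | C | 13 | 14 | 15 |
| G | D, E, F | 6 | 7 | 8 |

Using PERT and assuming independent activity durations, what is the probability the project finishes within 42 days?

te_A = (2 + 4·3 + 16)/6 = 30/6 = 5; σ²_A = ((16−2)/6)² = 5.444
te_B = (3 + 4·6 + 9)/6 = 36/6 = 6; σ²_B = ((9−3)/6)² = 1.000
te_C = (11 + 4·12 + 25)/6 = 84/6 = 14; σ²_C = ((25−11)/6)² = 5.444
te_D = (4 + 4·8 + 18)/6 = 54/6 = 9; σ²_D = ((18−4)/6)² = 5.444
te_E = (8 + 4·13 + 30)/6 = 90/6 = 15; σ²_E = ((30−8)/6)² = 13.444
te_F = (13 + 4·14 + 15)/6 = 84/6 = 14; σ²_F = ((15−13)/6)² = 0.111
te_G = (6 + 4·7 + 8)/6 = 42/6 = 7; σ²_G = ((8−6)/6)² = 0.111

Forward pass:
ES_A = 0; EF_A = 5
ES_B = 0; EF_B = 6
ES_C = max(EF_A=5, EF_B=6) = 6; EF_C = 6+14 = 20
ES_D = max(EF_A=5, EF_B=6) = 6; EF_D = 6+9 = 15
ES_E = max(EF_A=5, EF_B=6) = 6; EF_E = 6+15 = 21
ES_F = 20; EF_F = 20+14 = 34
ES_G = max(EF_D=15, EF_E=21, EF_F=34) = 34; EF_G = 34+7 = 41
Expected project duration μ = 41 days. Critical path: B → C → F → G.

Variance along critical path = 1.000 + 5.444 + 0.111 + 0.111 = 6.667; σ = √6.667 = 2.582 days.
Z = (42 − 41) / 2.582 = 0.387
P(T ≤ 42) = Φ(0.387) ≈ 0.651

0.651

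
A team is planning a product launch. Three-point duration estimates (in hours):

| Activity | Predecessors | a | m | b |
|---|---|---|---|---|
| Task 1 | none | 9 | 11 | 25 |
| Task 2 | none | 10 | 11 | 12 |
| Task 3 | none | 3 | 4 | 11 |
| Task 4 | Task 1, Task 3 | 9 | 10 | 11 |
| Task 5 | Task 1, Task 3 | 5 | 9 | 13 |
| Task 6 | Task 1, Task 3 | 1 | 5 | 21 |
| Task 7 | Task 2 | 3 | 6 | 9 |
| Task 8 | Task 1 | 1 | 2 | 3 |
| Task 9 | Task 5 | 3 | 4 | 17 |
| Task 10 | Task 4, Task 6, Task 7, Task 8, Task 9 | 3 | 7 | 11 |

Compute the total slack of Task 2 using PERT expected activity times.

11 hours

te_Task 1 = (9 + 4·11 + 25)/6 = 78/6 = 13
te_Task 2 = (10 + 4·11 + 12)/6 = 66/6 = 11
te_Task 3 = (3 + 4·4 + 11)/6 = 30/6 = 5
te_Task 4 = (9 + 4·10 + 11)/6 = 60/6 = 10
te_Task 5 = (5 + 4·9 + 13)/6 = 54/6 = 9
te_Task 6 = (1 + 4·5 + 21)/6 = 42/6 = 7
te_Task 7 = (3 + 4·6 + 9)/6 = 36/6 = 6
te_Task 8 = (1 + 4·2 + 3)/6 = 12/6 = 2
te_Task 9 = (3 + 4·4 + 17)/6 = 36/6 = 6
te_Task 10 = (3 + 4·7 + 11)/6 = 42/6 = 7

Forward pass:
ES_Task 1 = 0; EF_Task 1 = 13
ES_Task 2 = 0; EF_Task 2 = 11
ES_Task 3 = 0; EF_Task 3 = 5
ES_Task 4 = max(EF_Task 1=13, EF_Task 3=5) = 13; EF_Task 4 = 13+10 = 23
ES_Task 5 = max(EF_Task 1=13, EF_Task 3=5) = 13; EF_Task 5 = 13+9 = 22
ES_Task 6 = max(EF_Task 1=13, EF_Task 3=5) = 13; EF_Task 6 = 13+7 = 20
ES_Task 7 = 11; EF_Task 7 = 11+6 = 17
ES_Task 8 = 13; EF_Task 8 = 13+2 = 15
ES_Task 9 = 22; EF_Task 9 = 22+6 = 28
ES_Task 10 = max(EF_Task 4=23, EF_Task 6=20, EF_Task 7=17, EF_Task 8=15, EF_Task 9=28) = 28; EF_Task 10 = 28+7 = 35
Expected project duration μ = 35 hours. Critical path: Task 1 → Task 5 → Task 9 → Task 10.

Backward pass:
LF_Task 10 = 35; LS_Task 10 = 35−7 = 28
LF_Task 9 = LS_Task 10 = 28; LS_Task 9 = 28−6 = 22
LF_Task 8 = LS_Task 10 = 28; LS_Task 8 = 28−2 = 26
LF_Task 7 = LS_Task 10 = 28; LS_Task 7 = 28−6 = 22
LF_Task 6 = LS_Task 10 = 28; LS_Task 6 = 28−7 = 21
LF_Task 5 = LS_Task 9 = 22; LS_Task 5 = 22−9 = 13
LF_Task 4 = LS_Task 10 = 28; LS_Task 4 = 28−10 = 18
LF_Task 3 = min(LS_Task 4=18, LS_Task 5=13, LS_Task 6=21) = 13; LS_Task 3 = 13−5 = 8
LF_Task 2 = LS_Task 7 = 22; LS_Task 2 = 22−11 = 11
LF_Task 1 = min(LS_Task 4=18, LS_Task 5=13, LS_Task 6=21, LS_Task 8=26) = 13; LS_Task 1 = 13−13 = 0
Slack_Task 2 = LS_Task 2 − ES_Task 2 = 11 − 0 = 11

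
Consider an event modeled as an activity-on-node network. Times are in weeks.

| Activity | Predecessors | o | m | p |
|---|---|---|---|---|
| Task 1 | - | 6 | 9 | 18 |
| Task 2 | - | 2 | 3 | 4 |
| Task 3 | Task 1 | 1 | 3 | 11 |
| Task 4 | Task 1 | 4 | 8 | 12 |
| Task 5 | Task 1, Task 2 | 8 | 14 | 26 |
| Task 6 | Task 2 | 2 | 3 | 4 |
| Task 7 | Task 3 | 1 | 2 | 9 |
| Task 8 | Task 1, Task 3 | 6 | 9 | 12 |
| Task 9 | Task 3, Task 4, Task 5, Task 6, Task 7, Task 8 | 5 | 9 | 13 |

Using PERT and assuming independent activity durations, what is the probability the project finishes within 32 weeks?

0.301

te_Task 1 = (6 + 4·9 + 18)/6 = 60/6 = 10; σ²_Task 1 = ((18−6)/6)² = 4.000
te_Task 2 = (2 + 4·3 + 4)/6 = 18/6 = 3; σ²_Task 2 = ((4−2)/6)² = 0.111
te_Task 3 = (1 + 4·3 + 11)/6 = 24/6 = 4; σ²_Task 3 = ((11−1)/6)² = 2.778
te_Task 4 = (4 + 4·8 + 12)/6 = 48/6 = 8; σ²_Task 4 = ((12−4)/6)² = 1.778
te_Task 5 = (8 + 4·14 + 26)/6 = 90/6 = 15; σ²_Task 5 = ((26−8)/6)² = 9.000
te_Task 6 = (2 + 4·3 + 4)/6 = 18/6 = 3; σ²_Task 6 = ((4−2)/6)² = 0.111
te_Task 7 = (1 + 4·2 + 9)/6 = 18/6 = 3; σ²_Task 7 = ((9−1)/6)² = 1.778
te_Task 8 = (6 + 4·9 + 12)/6 = 54/6 = 9; σ²_Task 8 = ((12−6)/6)² = 1.000
te_Task 9 = (5 + 4·9 + 13)/6 = 54/6 = 9; σ²_Task 9 = ((13−5)/6)² = 1.778

Forward pass:
ES_Task 1 = 0; EF_Task 1 = 10
ES_Task 2 = 0; EF_Task 2 = 3
ES_Task 3 = 10; EF_Task 3 = 10+4 = 14
ES_Task 4 = 10; EF_Task 4 = 10+8 = 18
ES_Task 5 = max(EF_Task 1=10, EF_Task 2=3) = 10; EF_Task 5 = 10+15 = 25
ES_Task 6 = 3; EF_Task 6 = 3+3 = 6
ES_Task 7 = 14; EF_Task 7 = 14+3 = 17
ES_Task 8 = max(EF_Task 1=10, EF_Task 3=14) = 14; EF_Task 8 = 14+9 = 23
ES_Task 9 = max(EF_Task 3=14, EF_Task 4=18, EF_Task 5=25, EF_Task 6=6, EF_Task 7=17, EF_Task 8=23) = 25; EF_Task 9 = 25+9 = 34
Expected project duration μ = 34 weeks. Critical path: Task 1 → Task 5 → Task 9.

Variance along critical path = 4.000 + 9.000 + 1.778 = 14.778; σ = √14.778 = 3.844 weeks.
Z = (32 − 34) / 3.844 = -0.520
P(T ≤ 32) = Φ(-0.520) ≈ 0.301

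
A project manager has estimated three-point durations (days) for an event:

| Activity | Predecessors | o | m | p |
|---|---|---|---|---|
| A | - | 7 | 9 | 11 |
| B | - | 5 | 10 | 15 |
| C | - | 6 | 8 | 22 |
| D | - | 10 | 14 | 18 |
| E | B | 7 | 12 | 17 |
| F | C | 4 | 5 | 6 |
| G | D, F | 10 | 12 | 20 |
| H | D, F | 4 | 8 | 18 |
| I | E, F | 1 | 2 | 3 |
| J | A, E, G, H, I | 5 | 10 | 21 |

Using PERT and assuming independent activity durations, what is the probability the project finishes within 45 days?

0.927

te_A = (7 + 4·9 + 11)/6 = 54/6 = 9; σ²_A = ((11−7)/6)² = 0.444
te_B = (5 + 4·10 + 15)/6 = 60/6 = 10; σ²_B = ((15−5)/6)² = 2.778
te_C = (6 + 4·8 + 22)/6 = 60/6 = 10; σ²_C = ((22−6)/6)² = 7.111
te_D = (10 + 4·14 + 18)/6 = 84/6 = 14; σ²_D = ((18−10)/6)² = 1.778
te_E = (7 + 4·12 + 17)/6 = 72/6 = 12; σ²_E = ((17−7)/6)² = 2.778
te_F = (4 + 4·5 + 6)/6 = 30/6 = 5; σ²_F = ((6−4)/6)² = 0.111
te_G = (10 + 4·12 + 20)/6 = 78/6 = 13; σ²_G = ((20−10)/6)² = 2.778
te_H = (4 + 4·8 + 18)/6 = 54/6 = 9; σ²_H = ((18−4)/6)² = 5.444
te_I = (1 + 4·2 + 3)/6 = 12/6 = 2; σ²_I = ((3−1)/6)² = 0.111
te_J = (5 + 4·10 + 21)/6 = 66/6 = 11; σ²_J = ((21−5)/6)² = 7.111

Forward pass:
ES_A = 0; EF_A = 9
ES_B = 0; EF_B = 10
ES_C = 0; EF_C = 10
ES_D = 0; EF_D = 14
ES_E = 10; EF_E = 10+12 = 22
ES_F = 10; EF_F = 10+5 = 15
ES_G = max(EF_D=14, EF_F=15) = 15; EF_G = 15+13 = 28
ES_H = max(EF_D=14, EF_F=15) = 15; EF_H = 15+9 = 24
ES_I = max(EF_E=22, EF_F=15) = 22; EF_I = 22+2 = 24
ES_J = max(EF_A=9, EF_E=22, EF_G=28, EF_H=24, EF_I=24) = 28; EF_J = 28+11 = 39
Expected project duration μ = 39 days. Critical path: C → F → G → J.

Variance along critical path = 7.111 + 0.111 + 2.778 + 7.111 = 17.111; σ = √17.111 = 4.137 days.
Z = (45 − 39) / 4.137 = 1.450
P(T ≤ 45) = Φ(1.450) ≈ 0.927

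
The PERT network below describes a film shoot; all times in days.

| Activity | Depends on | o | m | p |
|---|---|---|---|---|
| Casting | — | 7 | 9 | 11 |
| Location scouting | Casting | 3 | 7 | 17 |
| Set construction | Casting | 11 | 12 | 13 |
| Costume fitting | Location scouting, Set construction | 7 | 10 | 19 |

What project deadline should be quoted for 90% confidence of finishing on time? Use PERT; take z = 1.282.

34.7 days

te_Casting = (7 + 4·9 + 11)/6 = 54/6 = 9; σ²_Casting = ((11−7)/6)² = 0.444
te_Location scouting = (3 + 4·7 + 17)/6 = 48/6 = 8; σ²_Location scouting = ((17−3)/6)² = 5.444
te_Set construction = (11 + 4·12 + 13)/6 = 72/6 = 12; σ²_Set construction = ((13−11)/6)² = 0.111
te_Costume fitting = (7 + 4·10 + 19)/6 = 66/6 = 11; σ²_Costume fitting = ((19−7)/6)² = 4.000

Forward pass:
ES_Casting = 0; EF_Casting = 9
ES_Location scouting = 9; EF_Location scouting = 9+8 = 17
ES_Set construction = 9; EF_Set construction = 9+12 = 21
ES_Costume fitting = max(EF_Location scouting=17, EF_Set construction=21) = 21; EF_Costume fitting = 21+11 = 32
Expected project duration μ = 32 days. Critical path: Casting → Set construction → Costume fitting.

Variance along critical path = 0.444 + 0.111 + 4.000 = 4.556; σ = 2.134 days.
D = μ + z·σ = 32 + 1.282·2.134 = 34.7 days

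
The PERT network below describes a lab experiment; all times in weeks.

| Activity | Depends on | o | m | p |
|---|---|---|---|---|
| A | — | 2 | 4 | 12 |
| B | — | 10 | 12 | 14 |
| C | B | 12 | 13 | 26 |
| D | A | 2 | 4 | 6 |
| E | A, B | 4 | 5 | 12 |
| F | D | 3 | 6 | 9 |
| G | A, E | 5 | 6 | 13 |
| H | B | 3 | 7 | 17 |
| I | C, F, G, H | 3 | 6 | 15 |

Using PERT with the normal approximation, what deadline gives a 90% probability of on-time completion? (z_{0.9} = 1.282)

38.0 weeks

te_A = (2 + 4·4 + 12)/6 = 30/6 = 5; σ²_A = ((12−2)/6)² = 2.778
te_B = (10 + 4·12 + 14)/6 = 72/6 = 12; σ²_B = ((14−10)/6)² = 0.444
te_C = (12 + 4·13 + 26)/6 = 90/6 = 15; σ²_C = ((26−12)/6)² = 5.444
te_D = (2 + 4·4 + 6)/6 = 24/6 = 4; σ²_D = ((6−2)/6)² = 0.444
te_E = (4 + 4·5 + 12)/6 = 36/6 = 6; σ²_E = ((12−4)/6)² = 1.778
te_F = (3 + 4·6 + 9)/6 = 36/6 = 6; σ²_F = ((9−3)/6)² = 1.000
te_G = (5 + 4·6 + 13)/6 = 42/6 = 7; σ²_G = ((13−5)/6)² = 1.778
te_H = (3 + 4·7 + 17)/6 = 48/6 = 8; σ²_H = ((17−3)/6)² = 5.444
te_I = (3 + 4·6 + 15)/6 = 42/6 = 7; σ²_I = ((15−3)/6)² = 4.000

Forward pass:
ES_A = 0; EF_A = 5
ES_B = 0; EF_B = 12
ES_C = 12; EF_C = 12+15 = 27
ES_D = 5; EF_D = 5+4 = 9
ES_E = max(EF_A=5, EF_B=12) = 12; EF_E = 12+6 = 18
ES_F = 9; EF_F = 9+6 = 15
ES_G = max(EF_A=5, EF_E=18) = 18; EF_G = 18+7 = 25
ES_H = 12; EF_H = 12+8 = 20
ES_I = max(EF_C=27, EF_F=15, EF_G=25, EF_H=20) = 27; EF_I = 27+7 = 34
Expected project duration μ = 34 weeks. Critical path: B → C → I.

Variance along critical path = 0.444 + 5.444 + 4.000 = 9.889; σ = 3.145 weeks.
D = μ + z·σ = 34 + 1.282·3.145 = 38.0 weeks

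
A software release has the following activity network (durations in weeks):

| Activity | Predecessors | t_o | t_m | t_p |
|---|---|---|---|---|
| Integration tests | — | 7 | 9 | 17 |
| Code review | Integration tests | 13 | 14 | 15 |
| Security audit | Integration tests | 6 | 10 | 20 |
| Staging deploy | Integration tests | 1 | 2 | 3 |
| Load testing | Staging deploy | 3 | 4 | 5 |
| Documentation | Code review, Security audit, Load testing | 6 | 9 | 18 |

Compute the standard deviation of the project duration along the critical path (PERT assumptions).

te_Integration tests = (7 + 4·9 + 17)/6 = 60/6 = 10; σ²_Integration tests = ((17−7)/6)² = 2.778
te_Code review = (13 + 4·14 + 15)/6 = 84/6 = 14; σ²_Code review = ((15−13)/6)² = 0.111
te_Security audit = (6 + 4·10 + 20)/6 = 66/6 = 11; σ²_Security audit = ((20−6)/6)² = 5.444
te_Staging deploy = (1 + 4·2 + 3)/6 = 12/6 = 2; σ²_Staging deploy = ((3−1)/6)² = 0.111
te_Load testing = (3 + 4·4 + 5)/6 = 24/6 = 4; σ²_Load testing = ((5−3)/6)² = 0.111
te_Documentation = (6 + 4·9 + 18)/6 = 60/6 = 10; σ²_Documentation = ((18−6)/6)² = 4.000

Forward pass:
ES_Integration tests = 0; EF_Integration tests = 10
ES_Code review = 10; EF_Code review = 10+14 = 24
ES_Security audit = 10; EF_Security audit = 10+11 = 21
ES_Staging deploy = 10; EF_Staging deploy = 10+2 = 12
ES_Load testing = 12; EF_Load testing = 12+4 = 16
ES_Documentation = max(EF_Code review=24, EF_Security audit=21, EF_Load testing=16) = 24; EF_Documentation = 24+10 = 34
Expected project duration μ = 34 weeks. Critical path: Integration tests → Code review → Documentation.

Variance along critical path = 2.778 + 0.111 + 4.000 = 6.889
σ = √6.889 = 2.625 weeks

2.62 weeks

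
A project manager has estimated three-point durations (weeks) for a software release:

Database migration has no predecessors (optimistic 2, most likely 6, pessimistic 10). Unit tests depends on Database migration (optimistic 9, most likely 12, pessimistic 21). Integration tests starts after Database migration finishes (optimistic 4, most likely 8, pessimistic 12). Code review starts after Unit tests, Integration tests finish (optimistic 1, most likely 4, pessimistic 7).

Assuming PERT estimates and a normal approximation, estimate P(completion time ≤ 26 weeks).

te_Database migration = (2 + 4·6 + 10)/6 = 36/6 = 6; σ²_Database migration = ((10−2)/6)² = 1.778
te_Unit tests = (9 + 4·12 + 21)/6 = 78/6 = 13; σ²_Unit tests = ((21−9)/6)² = 4.000
te_Integration tests = (4 + 4·8 + 12)/6 = 48/6 = 8; σ²_Integration tests = ((12−4)/6)² = 1.778
te_Code review = (1 + 4·4 + 7)/6 = 24/6 = 4; σ²_Code review = ((7−1)/6)² = 1.000

Forward pass:
ES_Database migration = 0; EF_Database migration = 6
ES_Unit tests = 6; EF_Unit tests = 6+13 = 19
ES_Integration tests = 6; EF_Integration tests = 6+8 = 14
ES_Code review = max(EF_Unit tests=19, EF_Integration tests=14) = 19; EF_Code review = 19+4 = 23
Expected project duration μ = 23 weeks. Critical path: Database migration → Unit tests → Code review.

Variance along critical path = 1.778 + 4.000 + 1.000 = 6.778; σ = √6.778 = 2.603 weeks.
Z = (26 − 23) / 2.603 = 1.152
P(T ≤ 26) = Φ(1.152) ≈ 0.875

0.875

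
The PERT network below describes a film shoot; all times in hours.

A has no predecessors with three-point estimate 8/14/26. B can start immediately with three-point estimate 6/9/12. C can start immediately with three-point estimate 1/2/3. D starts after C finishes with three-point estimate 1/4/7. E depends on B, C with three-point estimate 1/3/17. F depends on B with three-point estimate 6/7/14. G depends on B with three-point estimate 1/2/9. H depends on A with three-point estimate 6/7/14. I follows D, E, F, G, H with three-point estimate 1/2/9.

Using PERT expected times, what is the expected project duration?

26 hours

te_A = (8 + 4·14 + 26)/6 = 90/6 = 15
te_B = (6 + 4·9 + 12)/6 = 54/6 = 9
te_C = (1 + 4·2 + 3)/6 = 12/6 = 2
te_D = (1 + 4·4 + 7)/6 = 24/6 = 4
te_E = (1 + 4·3 + 17)/6 = 30/6 = 5
te_F = (6 + 4·7 + 14)/6 = 48/6 = 8
te_G = (1 + 4·2 + 9)/6 = 18/6 = 3
te_H = (6 + 4·7 + 14)/6 = 48/6 = 8
te_I = (1 + 4·2 + 9)/6 = 18/6 = 3

Forward pass:
ES_A = 0; EF_A = 15
ES_B = 0; EF_B = 9
ES_C = 0; EF_C = 2
ES_D = 2; EF_D = 2+4 = 6
ES_E = max(EF_B=9, EF_C=2) = 9; EF_E = 9+5 = 14
ES_F = 9; EF_F = 9+8 = 17
ES_G = 9; EF_G = 9+3 = 12
ES_H = 15; EF_H = 15+8 = 23
ES_I = max(EF_D=6, EF_E=14, EF_F=17, EF_G=12, EF_H=23) = 23; EF_I = 23+3 = 26
Expected project duration μ = 26 hours. Critical path: A → H → I.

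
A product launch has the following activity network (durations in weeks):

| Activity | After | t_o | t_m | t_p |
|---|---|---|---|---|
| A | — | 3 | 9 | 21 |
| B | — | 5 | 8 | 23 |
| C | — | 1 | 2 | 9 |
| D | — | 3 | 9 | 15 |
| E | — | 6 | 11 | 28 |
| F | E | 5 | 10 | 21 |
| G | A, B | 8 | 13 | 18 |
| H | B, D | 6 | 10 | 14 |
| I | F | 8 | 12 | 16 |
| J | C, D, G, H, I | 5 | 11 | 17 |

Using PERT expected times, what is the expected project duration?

47 weeks

te_A = (3 + 4·9 + 21)/6 = 60/6 = 10
te_B = (5 + 4·8 + 23)/6 = 60/6 = 10
te_C = (1 + 4·2 + 9)/6 = 18/6 = 3
te_D = (3 + 4·9 + 15)/6 = 54/6 = 9
te_E = (6 + 4·11 + 28)/6 = 78/6 = 13
te_F = (5 + 4·10 + 21)/6 = 66/6 = 11
te_G = (8 + 4·13 + 18)/6 = 78/6 = 13
te_H = (6 + 4·10 + 14)/6 = 60/6 = 10
te_I = (8 + 4·12 + 16)/6 = 72/6 = 12
te_J = (5 + 4·11 + 17)/6 = 66/6 = 11

Forward pass:
ES_A = 0; EF_A = 10
ES_B = 0; EF_B = 10
ES_C = 0; EF_C = 3
ES_D = 0; EF_D = 9
ES_E = 0; EF_E = 13
ES_F = 13; EF_F = 13+11 = 24
ES_G = max(EF_A=10, EF_B=10) = 10; EF_G = 10+13 = 23
ES_H = max(EF_B=10, EF_D=9) = 10; EF_H = 10+10 = 20
ES_I = 24; EF_I = 24+12 = 36
ES_J = max(EF_C=3, EF_D=9, EF_G=23, EF_H=20, EF_I=36) = 36; EF_J = 36+11 = 47
Expected project duration μ = 47 weeks. Critical path: E → F → I → J.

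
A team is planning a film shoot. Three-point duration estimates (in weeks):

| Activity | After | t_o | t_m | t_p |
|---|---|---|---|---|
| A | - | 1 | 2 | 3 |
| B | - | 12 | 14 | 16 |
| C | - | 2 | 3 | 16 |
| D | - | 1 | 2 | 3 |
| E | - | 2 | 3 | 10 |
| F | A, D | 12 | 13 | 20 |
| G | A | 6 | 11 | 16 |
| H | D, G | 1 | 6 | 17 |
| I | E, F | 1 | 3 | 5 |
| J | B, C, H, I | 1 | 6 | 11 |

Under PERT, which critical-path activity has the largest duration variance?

H

te_A = (1 + 4·2 + 3)/6 = 12/6 = 2; σ²_A = ((3−1)/6)² = 0.111
te_B = (12 + 4·14 + 16)/6 = 84/6 = 14; σ²_B = ((16−12)/6)² = 0.444
te_C = (2 + 4·3 + 16)/6 = 30/6 = 5; σ²_C = ((16−2)/6)² = 5.444
te_D = (1 + 4·2 + 3)/6 = 12/6 = 2; σ²_D = ((3−1)/6)² = 0.111
te_E = (2 + 4·3 + 10)/6 = 24/6 = 4; σ²_E = ((10−2)/6)² = 1.778
te_F = (12 + 4·13 + 20)/6 = 84/6 = 14; σ²_F = ((20−12)/6)² = 1.778
te_G = (6 + 4·11 + 16)/6 = 66/6 = 11; σ²_G = ((16−6)/6)² = 2.778
te_H = (1 + 4·6 + 17)/6 = 42/6 = 7; σ²_H = ((17−1)/6)² = 7.111
te_I = (1 + 4·3 + 5)/6 = 18/6 = 3; σ²_I = ((5−1)/6)² = 0.444
te_J = (1 + 4·6 + 11)/6 = 36/6 = 6; σ²_J = ((11−1)/6)² = 2.778

Forward pass:
ES_A = 0; EF_A = 2
ES_B = 0; EF_B = 14
ES_C = 0; EF_C = 5
ES_D = 0; EF_D = 2
ES_E = 0; EF_E = 4
ES_F = max(EF_A=2, EF_D=2) = 2; EF_F = 2+14 = 16
ES_G = 2; EF_G = 2+11 = 13
ES_H = max(EF_D=2, EF_G=13) = 13; EF_H = 13+7 = 20
ES_I = max(EF_E=4, EF_F=16) = 16; EF_I = 16+3 = 19
ES_J = max(EF_B=14, EF_C=5, EF_H=20, EF_I=19) = 20; EF_J = 20+6 = 26
Expected project duration μ = 26 weeks. Critical path: A → G → H → J.

Variances on critical path: σ²_A=0.111, σ²_G=2.778, σ²_H=7.111, σ²_J=2.778.
Largest is σ²_H = 7.111.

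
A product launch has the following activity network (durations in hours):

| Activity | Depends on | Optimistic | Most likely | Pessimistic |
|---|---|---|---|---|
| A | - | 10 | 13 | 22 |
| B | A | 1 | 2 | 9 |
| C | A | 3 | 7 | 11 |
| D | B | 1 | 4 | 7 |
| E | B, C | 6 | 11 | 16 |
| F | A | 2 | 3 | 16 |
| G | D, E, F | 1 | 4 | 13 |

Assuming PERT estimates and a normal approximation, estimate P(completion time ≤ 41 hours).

0.871

te_A = (10 + 4·13 + 22)/6 = 84/6 = 14; σ²_A = ((22−10)/6)² = 4.000
te_B = (1 + 4·2 + 9)/6 = 18/6 = 3; σ²_B = ((9−1)/6)² = 1.778
te_C = (3 + 4·7 + 11)/6 = 42/6 = 7; σ²_C = ((11−3)/6)² = 1.778
te_D = (1 + 4·4 + 7)/6 = 24/6 = 4; σ²_D = ((7−1)/6)² = 1.000
te_E = (6 + 4·11 + 16)/6 = 66/6 = 11; σ²_E = ((16−6)/6)² = 2.778
te_F = (2 + 4·3 + 16)/6 = 30/6 = 5; σ²_F = ((16−2)/6)² = 5.444
te_G = (1 + 4·4 + 13)/6 = 30/6 = 5; σ²_G = ((13−1)/6)² = 4.000

Forward pass:
ES_A = 0; EF_A = 14
ES_B = 14; EF_B = 14+3 = 17
ES_C = 14; EF_C = 14+7 = 21
ES_D = 17; EF_D = 17+4 = 21
ES_E = max(EF_B=17, EF_C=21) = 21; EF_E = 21+11 = 32
ES_F = 14; EF_F = 14+5 = 19
ES_G = max(EF_D=21, EF_E=32, EF_F=19) = 32; EF_G = 32+5 = 37
Expected project duration μ = 37 hours. Critical path: A → C → E → G.

Variance along critical path = 4.000 + 1.778 + 2.778 + 4.000 = 12.556; σ = √12.556 = 3.543 hours.
Z = (41 − 37) / 3.543 = 1.129
P(T ≤ 41) = Φ(1.129) ≈ 0.871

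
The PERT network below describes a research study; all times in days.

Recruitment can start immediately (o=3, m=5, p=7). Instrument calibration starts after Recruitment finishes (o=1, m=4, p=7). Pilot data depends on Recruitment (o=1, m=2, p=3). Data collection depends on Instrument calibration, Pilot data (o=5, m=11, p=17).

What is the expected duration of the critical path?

te_Recruitment = (3 + 4·5 + 7)/6 = 30/6 = 5
te_Instrument calibration = (1 + 4·4 + 7)/6 = 24/6 = 4
te_Pilot data = (1 + 4·2 + 3)/6 = 12/6 = 2
te_Data collection = (5 + 4·11 + 17)/6 = 66/6 = 11

Forward pass:
ES_Recruitment = 0; EF_Recruitment = 5
ES_Instrument calibration = 5; EF_Instrument calibration = 5+4 = 9
ES_Pilot data = 5; EF_Pilot data = 5+2 = 7
ES_Data collection = max(EF_Instrument calibration=9, EF_Pilot data=7) = 9; EF_Data collection = 9+11 = 20
Expected project duration μ = 20 days. Critical path: Recruitment → Instrument calibration → Data collection.

20 days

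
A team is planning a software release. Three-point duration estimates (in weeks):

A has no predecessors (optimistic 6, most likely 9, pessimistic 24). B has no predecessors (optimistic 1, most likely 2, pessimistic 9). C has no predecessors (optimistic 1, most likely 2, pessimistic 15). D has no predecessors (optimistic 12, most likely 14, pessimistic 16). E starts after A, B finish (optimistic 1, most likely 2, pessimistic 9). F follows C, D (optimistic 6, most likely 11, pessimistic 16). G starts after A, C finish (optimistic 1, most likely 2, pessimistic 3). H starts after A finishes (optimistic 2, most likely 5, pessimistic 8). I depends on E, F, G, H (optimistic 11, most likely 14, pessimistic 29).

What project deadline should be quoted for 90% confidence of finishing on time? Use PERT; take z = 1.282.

45.5 weeks

te_A = (6 + 4·9 + 24)/6 = 66/6 = 11; σ²_A = ((24−6)/6)² = 9.000
te_B = (1 + 4·2 + 9)/6 = 18/6 = 3; σ²_B = ((9−1)/6)² = 1.778
te_C = (1 + 4·2 + 15)/6 = 24/6 = 4; σ²_C = ((15−1)/6)² = 5.444
te_D = (12 + 4·14 + 16)/6 = 84/6 = 14; σ²_D = ((16−12)/6)² = 0.444
te_E = (1 + 4·2 + 9)/6 = 18/6 = 3; σ²_E = ((9−1)/6)² = 1.778
te_F = (6 + 4·11 + 16)/6 = 66/6 = 11; σ²_F = ((16−6)/6)² = 2.778
te_G = (1 + 4·2 + 3)/6 = 12/6 = 2; σ²_G = ((3−1)/6)² = 0.111
te_H = (2 + 4·5 + 8)/6 = 30/6 = 5; σ²_H = ((8−2)/6)² = 1.000
te_I = (11 + 4·14 + 29)/6 = 96/6 = 16; σ²_I = ((29−11)/6)² = 9.000

Forward pass:
ES_A = 0; EF_A = 11
ES_B = 0; EF_B = 3
ES_C = 0; EF_C = 4
ES_D = 0; EF_D = 14
ES_E = max(EF_A=11, EF_B=3) = 11; EF_E = 11+3 = 14
ES_F = max(EF_C=4, EF_D=14) = 14; EF_F = 14+11 = 25
ES_G = max(EF_A=11, EF_C=4) = 11; EF_G = 11+2 = 13
ES_H = 11; EF_H = 11+5 = 16
ES_I = max(EF_E=14, EF_F=25, EF_G=13, EF_H=16) = 25; EF_I = 25+16 = 41
Expected project duration μ = 41 weeks. Critical path: D → F → I.

Variance along critical path = 0.444 + 2.778 + 9.000 = 12.222; σ = 3.496 weeks.
D = μ + z·σ = 41 + 1.282·3.496 = 45.5 weeks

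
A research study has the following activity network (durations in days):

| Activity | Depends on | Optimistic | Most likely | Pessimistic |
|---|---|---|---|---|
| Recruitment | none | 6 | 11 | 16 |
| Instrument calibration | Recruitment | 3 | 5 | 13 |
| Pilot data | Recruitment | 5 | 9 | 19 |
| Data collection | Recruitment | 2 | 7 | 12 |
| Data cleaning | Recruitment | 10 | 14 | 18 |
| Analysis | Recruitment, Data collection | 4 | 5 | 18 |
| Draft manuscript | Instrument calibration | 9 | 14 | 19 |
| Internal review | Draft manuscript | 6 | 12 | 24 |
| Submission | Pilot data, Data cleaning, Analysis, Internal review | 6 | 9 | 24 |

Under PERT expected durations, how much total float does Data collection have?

19 days

te_Recruitment = (6 + 4·11 + 16)/6 = 66/6 = 11
te_Instrument calibration = (3 + 4·5 + 13)/6 = 36/6 = 6
te_Pilot data = (5 + 4·9 + 19)/6 = 60/6 = 10
te_Data collection = (2 + 4·7 + 12)/6 = 42/6 = 7
te_Data cleaning = (10 + 4·14 + 18)/6 = 84/6 = 14
te_Analysis = (4 + 4·5 + 18)/6 = 42/6 = 7
te_Draft manuscript = (9 + 4·14 + 19)/6 = 84/6 = 14
te_Internal review = (6 + 4·12 + 24)/6 = 78/6 = 13
te_Submission = (6 + 4·9 + 24)/6 = 66/6 = 11

Forward pass:
ES_Recruitment = 0; EF_Recruitment = 11
ES_Instrument calibration = 11; EF_Instrument calibration = 11+6 = 17
ES_Pilot data = 11; EF_Pilot data = 11+10 = 21
ES_Data collection = 11; EF_Data collection = 11+7 = 18
ES_Data cleaning = 11; EF_Data cleaning = 11+14 = 25
ES_Analysis = max(EF_Recruitment=11, EF_Data collection=18) = 18; EF_Analysis = 18+7 = 25
ES_Draft manuscript = 17; EF_Draft manuscript = 17+14 = 31
ES_Internal review = 31; EF_Internal review = 31+13 = 44
ES_Submission = max(EF_Pilot data=21, EF_Data cleaning=25, EF_Analysis=25, EF_Internal review=44) = 44; EF_Submission = 44+11 = 55
Expected project duration μ = 55 days. Critical path: Recruitment → Instrument calibration → Draft manuscript → Internal review → Submission.

Backward pass:
LF_Submission = 55; LS_Submission = 55−11 = 44
LF_Internal review = LS_Submission = 44; LS_Internal review = 44−13 = 31
LF_Draft manuscript = LS_Internal review = 31; LS_Draft manuscript = 31−14 = 17
LF_Analysis = LS_Submission = 44; LS_Analysis = 44−7 = 37
LF_Data cleaning = LS_Submission = 44; LS_Data cleaning = 44−14 = 30
LF_Data collection = LS_Analysis = 37; LS_Data collection = 37−7 = 30
LF_Pilot data = LS_Submission = 44; LS_Pilot data = 44−10 = 34
LF_Instrument calibration = LS_Draft manuscript = 17; LS_Instrument calibration = 17−6 = 11
LF_Recruitment = min(LS_Instrument calibration=11, LS_Pilot data=34, LS_Data collection=30, LS_Data cleaning=30, LS_Analysis=37) = 11; LS_Recruitment = 11−11 = 0
Slack_Data collection = LS_Data collection − ES_Data collection = 30 − 11 = 19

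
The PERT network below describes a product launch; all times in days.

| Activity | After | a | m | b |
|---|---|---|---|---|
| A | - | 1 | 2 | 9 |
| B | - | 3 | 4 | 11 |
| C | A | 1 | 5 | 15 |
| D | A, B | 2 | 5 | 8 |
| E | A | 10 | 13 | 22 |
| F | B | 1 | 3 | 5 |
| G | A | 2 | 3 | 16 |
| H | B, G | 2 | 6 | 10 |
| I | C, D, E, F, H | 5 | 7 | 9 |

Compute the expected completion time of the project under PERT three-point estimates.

24 days

te_A = (1 + 4·2 + 9)/6 = 18/6 = 3
te_B = (3 + 4·4 + 11)/6 = 30/6 = 5
te_C = (1 + 4·5 + 15)/6 = 36/6 = 6
te_D = (2 + 4·5 + 8)/6 = 30/6 = 5
te_E = (10 + 4·13 + 22)/6 = 84/6 = 14
te_F = (1 + 4·3 + 5)/6 = 18/6 = 3
te_G = (2 + 4·3 + 16)/6 = 30/6 = 5
te_H = (2 + 4·6 + 10)/6 = 36/6 = 6
te_I = (5 + 4·7 + 9)/6 = 42/6 = 7

Forward pass:
ES_A = 0; EF_A = 3
ES_B = 0; EF_B = 5
ES_C = 3; EF_C = 3+6 = 9
ES_D = max(EF_A=3, EF_B=5) = 5; EF_D = 5+5 = 10
ES_E = 3; EF_E = 3+14 = 17
ES_F = 5; EF_F = 5+3 = 8
ES_G = 3; EF_G = 3+5 = 8
ES_H = max(EF_B=5, EF_G=8) = 8; EF_H = 8+6 = 14
ES_I = max(EF_C=9, EF_D=10, EF_E=17, EF_F=8, EF_H=14) = 17; EF_I = 17+7 = 24
Expected project duration μ = 24 days. Critical path: A → E → I.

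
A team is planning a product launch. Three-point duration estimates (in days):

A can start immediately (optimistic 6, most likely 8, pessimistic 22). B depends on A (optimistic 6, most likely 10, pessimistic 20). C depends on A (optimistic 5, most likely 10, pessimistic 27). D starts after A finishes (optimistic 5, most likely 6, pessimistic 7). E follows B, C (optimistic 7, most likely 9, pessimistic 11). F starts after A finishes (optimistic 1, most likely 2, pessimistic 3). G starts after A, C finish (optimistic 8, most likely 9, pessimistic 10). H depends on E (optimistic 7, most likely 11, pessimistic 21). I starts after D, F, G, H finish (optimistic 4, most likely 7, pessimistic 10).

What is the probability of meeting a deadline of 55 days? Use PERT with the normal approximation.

te_A = (6 + 4·8 + 22)/6 = 60/6 = 10; σ²_A = ((22−6)/6)² = 7.111
te_B = (6 + 4·10 + 20)/6 = 66/6 = 11; σ²_B = ((20−6)/6)² = 5.444
te_C = (5 + 4·10 + 27)/6 = 72/6 = 12; σ²_C = ((27−5)/6)² = 13.444
te_D = (5 + 4·6 + 7)/6 = 36/6 = 6; σ²_D = ((7−5)/6)² = 0.111
te_E = (7 + 4·9 + 11)/6 = 54/6 = 9; σ²_E = ((11−7)/6)² = 0.444
te_F = (1 + 4·2 + 3)/6 = 12/6 = 2; σ²_F = ((3−1)/6)² = 0.111
te_G = (8 + 4·9 + 10)/6 = 54/6 = 9; σ²_G = ((10−8)/6)² = 0.111
te_H = (7 + 4·11 + 21)/6 = 72/6 = 12; σ²_H = ((21−7)/6)² = 5.444
te_I = (4 + 4·7 + 10)/6 = 42/6 = 7; σ²_I = ((10−4)/6)² = 1.000

Forward pass:
ES_A = 0; EF_A = 10
ES_B = 10; EF_B = 10+11 = 21
ES_C = 10; EF_C = 10+12 = 22
ES_D = 10; EF_D = 10+6 = 16
ES_E = max(EF_B=21, EF_C=22) = 22; EF_E = 22+9 = 31
ES_F = 10; EF_F = 10+2 = 12
ES_G = max(EF_A=10, EF_C=22) = 22; EF_G = 22+9 = 31
ES_H = 31; EF_H = 31+12 = 43
ES_I = max(EF_D=16, EF_F=12, EF_G=31, EF_H=43) = 43; EF_I = 43+7 = 50
Expected project duration μ = 50 days. Critical path: A → C → E → H → I.

Variance along critical path = 7.111 + 13.444 + 0.444 + 5.444 + 1.000 = 27.444; σ = √27.444 = 5.239 days.
Z = (55 − 50) / 5.239 = 0.954
P(T ≤ 55) = Φ(0.954) ≈ 0.830

0.830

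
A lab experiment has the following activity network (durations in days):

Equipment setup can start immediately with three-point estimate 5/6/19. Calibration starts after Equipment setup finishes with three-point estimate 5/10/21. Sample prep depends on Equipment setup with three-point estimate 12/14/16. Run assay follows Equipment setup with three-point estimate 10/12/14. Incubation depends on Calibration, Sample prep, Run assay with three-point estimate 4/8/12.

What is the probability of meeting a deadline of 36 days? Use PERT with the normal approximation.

0.985

te_Equipment setup = (5 + 4·6 + 19)/6 = 48/6 = 8; σ²_Equipment setup = ((19−5)/6)² = 5.444
te_Calibration = (5 + 4·10 + 21)/6 = 66/6 = 11; σ²_Calibration = ((21−5)/6)² = 7.111
te_Sample prep = (12 + 4·14 + 16)/6 = 84/6 = 14; σ²_Sample prep = ((16−12)/6)² = 0.444
te_Run assay = (10 + 4·12 + 14)/6 = 72/6 = 12; σ²_Run assay = ((14−10)/6)² = 0.444
te_Incubation = (4 + 4·8 + 12)/6 = 48/6 = 8; σ²_Incubation = ((12−4)/6)² = 1.778

Forward pass:
ES_Equipment setup = 0; EF_Equipment setup = 8
ES_Calibration = 8; EF_Calibration = 8+11 = 19
ES_Sample prep = 8; EF_Sample prep = 8+14 = 22
ES_Run assay = 8; EF_Run assay = 8+12 = 20
ES_Incubation = max(EF_Calibration=19, EF_Sample prep=22, EF_Run assay=20) = 22; EF_Incubation = 22+8 = 30
Expected project duration μ = 30 days. Critical path: Equipment setup → Sample prep → Incubation.

Variance along critical path = 5.444 + 0.444 + 1.778 = 7.667; σ = √7.667 = 2.769 days.
Z = (36 − 30) / 2.769 = 2.167
P(T ≤ 36) = Φ(2.167) ≈ 0.985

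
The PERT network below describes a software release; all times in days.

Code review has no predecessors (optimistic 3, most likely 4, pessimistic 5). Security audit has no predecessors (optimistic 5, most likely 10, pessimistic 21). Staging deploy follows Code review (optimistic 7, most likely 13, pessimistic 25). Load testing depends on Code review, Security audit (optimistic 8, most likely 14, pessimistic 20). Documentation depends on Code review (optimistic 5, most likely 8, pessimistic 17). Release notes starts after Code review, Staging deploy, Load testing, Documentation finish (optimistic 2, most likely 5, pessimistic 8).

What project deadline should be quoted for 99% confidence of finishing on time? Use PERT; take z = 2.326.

te_Code review = (3 + 4·4 + 5)/6 = 24/6 = 4; σ²_Code review = ((5−3)/6)² = 0.111
te_Security audit = (5 + 4·10 + 21)/6 = 66/6 = 11; σ²_Security audit = ((21−5)/6)² = 7.111
te_Staging deploy = (7 + 4·13 + 25)/6 = 84/6 = 14; σ²_Staging deploy = ((25−7)/6)² = 9.000
te_Load testing = (8 + 4·14 + 20)/6 = 84/6 = 14; σ²_Load testing = ((20−8)/6)² = 4.000
te_Documentation = (5 + 4·8 + 17)/6 = 54/6 = 9; σ²_Documentation = ((17−5)/6)² = 4.000
te_Release notes = (2 + 4·5 + 8)/6 = 30/6 = 5; σ²_Release notes = ((8−2)/6)² = 1.000

Forward pass:
ES_Code review = 0; EF_Code review = 4
ES_Security audit = 0; EF_Security audit = 11
ES_Staging deploy = 4; EF_Staging deploy = 4+14 = 18
ES_Load testing = max(EF_Code review=4, EF_Security audit=11) = 11; EF_Load testing = 11+14 = 25
ES_Documentation = 4; EF_Documentation = 4+9 = 13
ES_Release notes = max(EF_Code review=4, EF_Staging deploy=18, EF_Load testing=25, EF_Documentation=13) = 25; EF_Release notes = 25+5 = 30
Expected project duration μ = 30 days. Critical path: Security audit → Load testing → Release notes.

Variance along critical path = 7.111 + 4.000 + 1.000 = 12.111; σ = 3.480 days.
D = μ + z·σ = 30 + 2.326·3.480 = 38.1 days

38.1 days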